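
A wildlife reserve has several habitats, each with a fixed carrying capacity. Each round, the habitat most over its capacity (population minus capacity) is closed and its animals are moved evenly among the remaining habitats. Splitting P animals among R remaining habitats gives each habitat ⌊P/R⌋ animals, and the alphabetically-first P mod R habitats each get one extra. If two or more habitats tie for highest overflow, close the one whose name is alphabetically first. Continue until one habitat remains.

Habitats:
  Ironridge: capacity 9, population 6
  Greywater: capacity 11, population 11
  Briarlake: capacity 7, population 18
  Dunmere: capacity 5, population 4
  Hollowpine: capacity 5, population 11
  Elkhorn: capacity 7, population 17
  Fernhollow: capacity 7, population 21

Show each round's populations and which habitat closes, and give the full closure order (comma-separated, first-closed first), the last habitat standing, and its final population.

Round 1: Briarlake=18 Dunmere=4 Elkhorn=17 Fernhollow=21 Greywater=11 Hollowpine=11 Ironridge=6 → close Fernhollow (overflow 14)
  21÷6 = 3 each, +1 to first 3
Round 2: Briarlake=22 Dunmere=8 Elkhorn=21 Greywater=14 Hollowpine=14 Ironridge=9 → close Briarlake (overflow 15)
  22÷5 = 4 each, +1 to first 2
Round 3: Dunmere=13 Elkhorn=26 Greywater=18 Hollowpine=18 Ironridge=13 → close Elkhorn (overflow 19)
  26÷4 = 6 each, +1 to first 2
Round 4: Dunmere=20 Greywater=25 Hollowpine=24 Ironridge=19 → close Hollowpine (overflow 19)
  24÷3 = 8 each, +1 to first 0
Round 5: Dunmere=28 Greywater=33 Ironridge=27 → close Dunmere (overflow 23)
  28÷2 = 14 each, +1 to first 0
Round 6: Greywater=47 Ironridge=41 → close Greywater (overflow 36)
  47÷1 = 47 each, +1 to first 0

Closure order: Fernhollow, Briarlake, Elkhorn, Hollowpine, Dunmere, Greywater
Last habitat: Ironridge with 88 animals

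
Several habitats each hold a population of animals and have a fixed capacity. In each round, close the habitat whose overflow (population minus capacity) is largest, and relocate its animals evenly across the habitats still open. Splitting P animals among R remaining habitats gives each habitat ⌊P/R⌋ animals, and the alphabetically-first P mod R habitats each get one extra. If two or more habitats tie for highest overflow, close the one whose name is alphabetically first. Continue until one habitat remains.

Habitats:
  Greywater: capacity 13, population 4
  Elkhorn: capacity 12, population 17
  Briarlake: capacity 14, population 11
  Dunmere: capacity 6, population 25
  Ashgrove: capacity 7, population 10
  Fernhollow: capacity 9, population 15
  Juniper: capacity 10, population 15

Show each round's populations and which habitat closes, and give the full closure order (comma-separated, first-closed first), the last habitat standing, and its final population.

Round 1: Ashgrove=10 Briarlake=11 Dunmere=25 Elkhorn=17 Fernhollow=15 Greywater=4 Juniper=15 → close Dunmere (overflow 19)
  25÷6 = 4 each, +1 to first 1
Round 2: Ashgrove=15 Briarlake=15 Elkhorn=21 Fernhollow=19 Greywater=8 Juniper=19 → close Fernhollow (overflow 10)
  19÷5 = 3 each, +1 to first 4
Round 3: Ashgrove=19 Briarlake=19 Elkhorn=25 Greywater=12 Juniper=22 → close Elkhorn (overflow 13)
  25÷4 = 6 each, +1 to first 1
Round 4: Ashgrove=26 Briarlake=25 Greywater=18 Juniper=28 → close Ashgrove (overflow 19)
  26÷3 = 8 each, +1 to first 2
Round 5: Briarlake=34 Greywater=27 Juniper=36 → close Juniper (overflow 26)
  36÷2 = 18 each, +1 to first 0
Round 6: Briarlake=52 Greywater=45 → close Briarlake (overflow 38)
  52÷1 = 52 each, +1 to first 0

Closure order: Dunmere, Fernhollow, Elkhorn, Ashgrove, Juniper, Briarlake
Last habitat: Greywater with 97 animals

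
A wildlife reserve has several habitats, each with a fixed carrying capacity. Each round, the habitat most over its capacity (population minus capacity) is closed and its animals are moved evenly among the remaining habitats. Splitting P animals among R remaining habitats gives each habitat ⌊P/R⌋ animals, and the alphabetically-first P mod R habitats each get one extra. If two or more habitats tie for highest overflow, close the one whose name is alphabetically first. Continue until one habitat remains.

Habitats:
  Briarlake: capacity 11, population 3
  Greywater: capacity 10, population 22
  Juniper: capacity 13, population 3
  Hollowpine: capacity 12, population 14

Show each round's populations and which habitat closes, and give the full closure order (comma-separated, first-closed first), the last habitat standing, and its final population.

Round 1: Briarlake=3 Greywater=22 Hollowpine=14 Juniper=3 → close Greywater (overflow 12)
  22÷3 = 7 each, +1 to first 1
Round 2: Briarlake=11 Hollowpine=21 Juniper=10 → close Hollowpine (overflow 9)
  21÷2 = 10 each, +1 to first 1
Round 3: Briarlake=22 Juniper=20 → close Briarlake (overflow 11)
  22÷1 = 22 each, +1 to first 0

Closure order: Greywater, Hollowpine, Briarlake
Last habitat: Juniper with 42 animals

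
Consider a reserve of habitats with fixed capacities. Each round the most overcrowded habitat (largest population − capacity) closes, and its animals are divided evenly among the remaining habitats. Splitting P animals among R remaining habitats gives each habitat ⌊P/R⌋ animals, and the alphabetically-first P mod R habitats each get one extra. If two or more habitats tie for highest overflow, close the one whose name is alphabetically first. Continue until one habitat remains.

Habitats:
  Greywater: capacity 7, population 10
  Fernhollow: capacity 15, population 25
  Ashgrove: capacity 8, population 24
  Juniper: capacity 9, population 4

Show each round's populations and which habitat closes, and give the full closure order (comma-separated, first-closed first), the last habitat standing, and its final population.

Closure order: Ashgrove, Fernhollow, Greywater
Last habitat: Juniper with 63 animals

Round 1: Ashgrove=24 Fernhollow=25 Greywater=10 Juniper=4 → close Ashgrove (overflow 16)
  24÷3 = 8 each, +1 to first 0
Round 2: Fernhollow=33 Greywater=18 Juniper=12 → close Fernhollow (overflow 18)
  33÷2 = 16 each, +1 to first 1
Round 3: Greywater=35 Juniper=28 → close Greywater (overflow 28)
  35÷1 = 35 each, +1 to first 0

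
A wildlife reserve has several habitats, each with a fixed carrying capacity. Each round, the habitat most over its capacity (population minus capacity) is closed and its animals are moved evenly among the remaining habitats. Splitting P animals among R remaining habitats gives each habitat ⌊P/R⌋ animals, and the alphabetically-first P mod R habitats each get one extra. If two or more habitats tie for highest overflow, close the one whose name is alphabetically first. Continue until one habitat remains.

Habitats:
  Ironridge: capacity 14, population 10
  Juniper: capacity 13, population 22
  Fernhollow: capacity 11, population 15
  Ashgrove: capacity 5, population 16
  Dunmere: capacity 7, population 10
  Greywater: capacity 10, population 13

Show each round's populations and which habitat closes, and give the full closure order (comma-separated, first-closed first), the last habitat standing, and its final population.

Closure order: Ashgrove, Juniper, Dunmere, Fernhollow, Greywater
Last habitat: Ironridge with 86 animals

Round 1: Ashgrove=16 Dunmere=10 Fernhollow=15 Greywater=13 Ironridge=10 Juniper=22 → close Ashgrove (overflow 11)
  16÷5 = 3 each, +1 to first 1
Round 2: Dunmere=14 Fernhollow=18 Greywater=16 Ironridge=13 Juniper=25 → close Juniper (overflow 12)
  25÷4 = 6 each, +1 to first 1
Round 3: Dunmere=21 Fernhollow=24 Greywater=22 Ironridge=19 → close Dunmere (overflow 14)
  21÷3 = 7 each, +1 to first 0
Round 4: Fernhollow=31 Greywater=29 Ironridge=26 → close Fernhollow (overflow 20)
  31÷2 = 15 each, +1 to first 1
Round 5: Greywater=45 Ironridge=41 → close Greywater (overflow 35)
  45÷1 = 45 each, +1 to first 0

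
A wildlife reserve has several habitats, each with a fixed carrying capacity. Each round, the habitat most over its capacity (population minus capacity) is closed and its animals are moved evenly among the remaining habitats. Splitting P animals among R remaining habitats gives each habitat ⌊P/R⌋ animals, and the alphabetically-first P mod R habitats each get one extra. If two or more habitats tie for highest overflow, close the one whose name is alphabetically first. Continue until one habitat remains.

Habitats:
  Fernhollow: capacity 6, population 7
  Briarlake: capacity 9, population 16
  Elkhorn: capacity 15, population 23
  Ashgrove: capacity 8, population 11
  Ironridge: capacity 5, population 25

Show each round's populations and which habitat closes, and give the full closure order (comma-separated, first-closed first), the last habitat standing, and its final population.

Round 1: Ashgrove=11 Briarlake=16 Elkhorn=23 Fernhollow=7 Ironridge=25 → close Ironridge (overflow 20)
  25÷4 = 6 each, +1 to first 1
Round 2: Ashgrove=18 Briarlake=22 Elkhorn=29 Fernhollow=13 → close Elkhorn (overflow 14)
  29÷3 = 9 each, +1 to first 2
Round 3: Ashgrove=28 Briarlake=32 Fernhollow=22 → close Briarlake (overflow 23)
  32÷2 = 16 each, +1 to first 0
Round 4: Ashgrove=44 Fernhollow=38 → close Ashgrove (overflow 36)
  44÷1 = 44 each, +1 to first 0

Closure order: Ironridge, Elkhorn, Briarlake, Ashgrove
Last habitat: Fernhollow with 82 animals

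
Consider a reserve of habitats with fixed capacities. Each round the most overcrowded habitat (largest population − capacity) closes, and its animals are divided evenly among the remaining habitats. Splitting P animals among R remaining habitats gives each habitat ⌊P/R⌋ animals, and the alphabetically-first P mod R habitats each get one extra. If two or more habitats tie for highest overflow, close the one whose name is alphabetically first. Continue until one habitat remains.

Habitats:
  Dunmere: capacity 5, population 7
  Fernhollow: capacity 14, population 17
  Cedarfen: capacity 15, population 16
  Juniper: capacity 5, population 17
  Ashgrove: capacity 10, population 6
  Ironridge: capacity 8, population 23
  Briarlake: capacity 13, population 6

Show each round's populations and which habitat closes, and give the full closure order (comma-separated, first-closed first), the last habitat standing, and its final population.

Closure order: Ironridge, Juniper, Fernhollow, Dunmere, Cedarfen, Ashgrove
Last habitat: Briarlake with 92 animals

Round 1: Ashgrove=6 Briarlake=6 Cedarfen=16 Dunmere=7 Fernhollow=17 Ironridge=23 Juniper=17 → close Ironridge (overflow 15)
  23÷6 = 3 each, +1 to first 5
Round 2: Ashgrove=10 Briarlake=10 Cedarfen=20 Dunmere=11 Fernhollow=21 Juniper=20 → close Juniper (overflow 15)
  20÷5 = 4 each, +1 to first 0
Round 3: Ashgrove=14 Briarlake=14 Cedarfen=24 Dunmere=15 Fernhollow=25 → close Fernhollow (overflow 11)
  25÷4 = 6 each, +1 to first 1
Round 4: Ashgrove=21 Briarlake=20 Cedarfen=30 Dunmere=21 → close Dunmere (overflow 16)
  21÷3 = 7 each, +1 to first 0
Round 5: Ashgrove=28 Briarlake=27 Cedarfen=37 → close Cedarfen (overflow 22)
  37÷2 = 18 each, +1 to first 1
Round 6: Ashgrove=47 Briarlake=45 → close Ashgrove (overflow 37)
  47÷1 = 47 each, +1 to first 0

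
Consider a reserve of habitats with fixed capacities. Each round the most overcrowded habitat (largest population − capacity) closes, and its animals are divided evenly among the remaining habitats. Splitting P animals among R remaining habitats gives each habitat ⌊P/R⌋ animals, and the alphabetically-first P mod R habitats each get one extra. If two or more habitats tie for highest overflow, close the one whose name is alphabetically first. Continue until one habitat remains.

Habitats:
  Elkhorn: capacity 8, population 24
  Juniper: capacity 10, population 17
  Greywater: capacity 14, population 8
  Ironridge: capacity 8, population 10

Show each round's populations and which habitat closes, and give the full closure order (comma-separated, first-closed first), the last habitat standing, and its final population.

Round 1: Elkhorn=24 Greywater=8 Ironridge=10 Juniper=17 → close Elkhorn (overflow 16)
  24÷3 = 8 each, +1 to first 0
Round 2: Greywater=16 Ironridge=18 Juniper=25 → close Juniper (overflow 15)
  25÷2 = 12 each, +1 to first 1
Round 3: Greywater=29 Ironridge=30 → close Ironridge (overflow 22)
  30÷1 = 30 each, +1 to first 0

Closure order: Elkhorn, Juniper, Ironridge
Last habitat: Greywater with 59 animals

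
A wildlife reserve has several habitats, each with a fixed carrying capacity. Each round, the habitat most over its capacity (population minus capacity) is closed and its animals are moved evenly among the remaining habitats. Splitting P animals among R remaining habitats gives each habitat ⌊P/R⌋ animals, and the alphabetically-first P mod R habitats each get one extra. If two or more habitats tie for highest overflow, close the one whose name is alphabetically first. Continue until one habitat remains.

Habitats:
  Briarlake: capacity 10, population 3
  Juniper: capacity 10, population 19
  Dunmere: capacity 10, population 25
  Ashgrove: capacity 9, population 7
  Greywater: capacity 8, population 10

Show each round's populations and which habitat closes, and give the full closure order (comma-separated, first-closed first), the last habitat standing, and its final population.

Round 1: Ashgrove=7 Briarlake=3 Dunmere=25 Greywater=10 Juniper=19 → close Dunmere (overflow 15)
  25÷4 = 6 each, +1 to first 1
Round 2: Ashgrove=14 Briarlake=9 Greywater=16 Juniper=25 → close Juniper (overflow 15)
  25÷3 = 8 each, +1 to first 1
Round 3: Ashgrove=23 Briarlake=17 Greywater=24 → close Greywater (overflow 16)
  24÷2 = 12 each, +1 to first 0
Round 4: Ashgrove=35 Briarlake=29 → close Ashgrove (overflow 26)
  35÷1 = 35 each, +1 to first 0

Closure order: Dunmere, Juniper, Greywater, Ashgrove
Last habitat: Briarlake with 64 animals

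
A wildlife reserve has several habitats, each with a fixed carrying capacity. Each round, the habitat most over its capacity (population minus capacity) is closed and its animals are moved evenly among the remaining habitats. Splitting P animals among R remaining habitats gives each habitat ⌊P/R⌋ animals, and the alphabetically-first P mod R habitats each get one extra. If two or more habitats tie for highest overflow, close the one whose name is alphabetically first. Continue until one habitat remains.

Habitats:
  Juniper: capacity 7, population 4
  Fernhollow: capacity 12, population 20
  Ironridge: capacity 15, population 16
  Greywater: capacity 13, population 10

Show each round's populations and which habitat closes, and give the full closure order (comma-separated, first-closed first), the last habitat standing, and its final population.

Round 1: Fernhollow=20 Greywater=10 Ironridge=16 Juniper=4 → close Fernhollow (overflow 8)
  20÷3 = 6 each, +1 to first 2
Round 2: Greywater=17 Ironridge=23 Juniper=10 → close Ironridge (overflow 8)
  23÷2 = 11 each, +1 to first 1
Round 3: Greywater=29 Juniper=21 → close Greywater (overflow 16)
  29÷1 = 29 each, +1 to first 0

Closure order: Fernhollow, Ironridge, Greywater
Last habitat: Juniper with 50 animals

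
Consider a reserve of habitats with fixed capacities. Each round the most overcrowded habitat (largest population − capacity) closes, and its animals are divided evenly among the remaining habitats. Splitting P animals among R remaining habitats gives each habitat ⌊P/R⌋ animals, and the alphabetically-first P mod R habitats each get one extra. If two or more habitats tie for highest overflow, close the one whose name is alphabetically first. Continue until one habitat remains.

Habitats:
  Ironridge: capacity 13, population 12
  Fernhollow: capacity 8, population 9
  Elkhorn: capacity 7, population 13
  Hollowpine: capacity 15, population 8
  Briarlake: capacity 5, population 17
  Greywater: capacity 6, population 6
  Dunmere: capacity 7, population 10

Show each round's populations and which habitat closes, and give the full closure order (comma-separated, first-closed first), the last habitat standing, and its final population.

Round 1: Briarlake=17 Dunmere=10 Elkhorn=13 Fernhollow=9 Greywater=6 Hollowpine=8 Ironridge=12 → close Briarlake (overflow 12)
  17÷6 = 2 each, +1 to first 5
Round 2: Dunmere=13 Elkhorn=16 Fernhollow=12 Greywater=9 Hollowpine=11 Ironridge=14 → close Elkhorn (overflow 9)
  16÷5 = 3 each, +1 to first 1
Round 3: Dunmere=17 Fernhollow=15 Greywater=12 Hollowpine=14 Ironridge=17 → close Dunmere (overflow 10)
  17÷4 = 4 each, +1 to first 1
Round 4: Fernhollow=20 Greywater=16 Hollowpine=18 Ironridge=21 → close Fernhollow (overflow 12)
  20÷3 = 6 each, +1 to first 2
Round 5: Greywater=23 Hollowpine=25 Ironridge=27 → close Greywater (overflow 17)
  23÷2 = 11 each, +1 to first 1
Round 6: Hollowpine=37 Ironridge=38 → close Ironridge (overflow 25)
  38÷1 = 38 each, +1 to first 0

Closure order: Briarlake, Elkhorn, Dunmere, Fernhollow, Greywater, Ironridge
Last habitat: Hollowpine with 75 animals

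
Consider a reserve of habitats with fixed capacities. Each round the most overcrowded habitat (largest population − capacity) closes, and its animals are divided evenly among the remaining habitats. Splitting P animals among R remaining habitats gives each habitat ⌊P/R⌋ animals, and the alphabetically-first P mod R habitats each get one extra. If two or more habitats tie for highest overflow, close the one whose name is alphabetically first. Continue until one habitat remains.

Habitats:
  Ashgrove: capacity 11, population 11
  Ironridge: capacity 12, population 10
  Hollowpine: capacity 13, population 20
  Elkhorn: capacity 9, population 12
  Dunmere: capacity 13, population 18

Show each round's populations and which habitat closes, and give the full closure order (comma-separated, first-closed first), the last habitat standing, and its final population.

Closure order: Hollowpine, Dunmere, Elkhorn, Ashgrove
Last habitat: Ironridge with 71 animals

Round 1: Ashgrove=11 Dunmere=18 Elkhorn=12 Hollowpine=20 Ironridge=10 → close Hollowpine (overflow 7)
  20÷4 = 5 each, +1 to first 0
Round 2: Ashgrove=16 Dunmere=23 Elkhorn=17 Ironridge=15 → close Dunmere (overflow 10)
  23÷3 = 7 each, +1 to first 2
Round 3: Ashgrove=24 Elkhorn=25 Ironridge=22 → close Elkhorn (overflow 16)
  25÷2 = 12 each, +1 to first 1
Round 4: Ashgrove=37 Ironridge=34 → close Ashgrove (overflow 26)
  37÷1 = 37 each, +1 to first 0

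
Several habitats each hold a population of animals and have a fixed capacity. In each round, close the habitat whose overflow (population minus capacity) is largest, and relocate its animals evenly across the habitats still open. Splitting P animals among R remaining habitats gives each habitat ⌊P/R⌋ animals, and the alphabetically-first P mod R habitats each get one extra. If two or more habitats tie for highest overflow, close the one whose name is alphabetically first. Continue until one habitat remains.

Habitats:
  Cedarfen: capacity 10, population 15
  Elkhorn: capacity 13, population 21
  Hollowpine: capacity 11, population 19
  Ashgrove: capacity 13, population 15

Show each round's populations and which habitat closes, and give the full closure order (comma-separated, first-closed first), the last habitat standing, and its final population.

Round 1: Ashgrove=15 Cedarfen=15 Elkhorn=21 Hollowpine=19 → close Elkhorn (overflow 8)
  21÷3 = 7 each, +1 to first 0
Round 2: Ashgrove=22 Cedarfen=22 Hollowpine=26 → close Hollowpine (overflow 15)
  26÷2 = 13 each, +1 to first 0
Round 3: Ashgrove=35 Cedarfen=35 → close Cedarfen (overflow 25)
  35÷1 = 35 each, +1 to first 0

Closure order: Elkhorn, Hollowpine, Cedarfen
Last habitat: Ashgrove with 70 animals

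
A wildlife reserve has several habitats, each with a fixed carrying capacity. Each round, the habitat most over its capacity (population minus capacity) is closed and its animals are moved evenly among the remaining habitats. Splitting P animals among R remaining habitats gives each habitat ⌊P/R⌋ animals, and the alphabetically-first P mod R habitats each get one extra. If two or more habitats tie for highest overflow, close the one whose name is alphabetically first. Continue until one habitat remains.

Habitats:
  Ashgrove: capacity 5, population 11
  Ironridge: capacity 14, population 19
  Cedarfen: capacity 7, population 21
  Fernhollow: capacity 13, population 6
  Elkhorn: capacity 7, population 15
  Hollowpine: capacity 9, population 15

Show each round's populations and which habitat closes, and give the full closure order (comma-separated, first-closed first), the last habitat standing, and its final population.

Closure order: Cedarfen, Elkhorn, Ashgrove, Hollowpine, Ironridge
Last habitat: Fernhollow with 87 animals

Round 1: Ashgrove=11 Cedarfen=21 Elkhorn=15 Fernhollow=6 Hollowpine=15 Ironridge=19 → close Cedarfen (overflow 14)
  21÷5 = 4 each, +1 to first 1
Round 2: Ashgrove=16 Elkhorn=19 Fernhollow=10 Hollowpine=19 Ironridge=23 → close Elkhorn (overflow 12)
  19÷4 = 4 each, +1 to first 3
Round 3: Ashgrove=21 Fernhollow=15 Hollowpine=24 Ironridge=27 → close Ashgrove (overflow 16)
  21÷3 = 7 each, +1 to first 0
Round 4: Fernhollow=22 Hollowpine=31 Ironridge=34 → close Hollowpine (overflow 22)
  31÷2 = 15 each, +1 to first 1
Round 5: Fernhollow=38 Ironridge=49 → close Ironridge (overflow 35)
  49÷1 = 49 each, +1 to first 0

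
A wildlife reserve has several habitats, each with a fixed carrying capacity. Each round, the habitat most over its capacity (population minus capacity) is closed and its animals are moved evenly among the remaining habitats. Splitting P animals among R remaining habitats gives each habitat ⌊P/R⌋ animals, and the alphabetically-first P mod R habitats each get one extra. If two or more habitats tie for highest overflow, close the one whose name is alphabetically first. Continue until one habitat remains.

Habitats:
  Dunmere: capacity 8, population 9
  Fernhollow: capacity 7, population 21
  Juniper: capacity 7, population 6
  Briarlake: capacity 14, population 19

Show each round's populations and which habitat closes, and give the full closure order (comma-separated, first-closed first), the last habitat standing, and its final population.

Round 1: Briarlake=19 Dunmere=9 Fernhollow=21 Juniper=6 → close Fernhollow (overflow 14)
  21÷3 = 7 each, +1 to first 0
Round 2: Briarlake=26 Dunmere=16 Juniper=13 → close Briarlake (overflow 12)
  26÷2 = 13 each, +1 to first 0
Round 3: Dunmere=29 Juniper=26 → close Dunmere (overflow 21)
  29÷1 = 29 each, +1 to first 0

Closure order: Fernhollow, Briarlake, Dunmere
Last habitat: Juniper with 55 animals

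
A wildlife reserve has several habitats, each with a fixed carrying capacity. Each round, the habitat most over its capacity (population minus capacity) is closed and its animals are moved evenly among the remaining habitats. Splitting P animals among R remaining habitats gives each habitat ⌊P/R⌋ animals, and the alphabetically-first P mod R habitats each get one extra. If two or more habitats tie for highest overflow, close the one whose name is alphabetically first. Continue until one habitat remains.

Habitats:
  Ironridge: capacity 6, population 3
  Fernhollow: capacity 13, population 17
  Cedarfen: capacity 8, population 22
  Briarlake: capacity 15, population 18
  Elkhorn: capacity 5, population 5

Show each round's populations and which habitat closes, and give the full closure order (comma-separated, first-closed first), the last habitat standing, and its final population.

Round 1: Briarlake=18 Cedarfen=22 Elkhorn=5 Fernhollow=17 Ironridge=3 → close Cedarfen (overflow 14)
  22÷4 = 5 each, +1 to first 2
Round 2: Briarlake=24 Elkhorn=11 Fernhollow=22 Ironridge=8 → close Briarlake (overflow 9)
  24÷3 = 8 each, +1 to first 0
Round 3: Elkhorn=19 Fernhollow=30 Ironridge=16 → close Fernhollow (overflow 17)
  30÷2 = 15 each, +1 to first 0
Round 4: Elkhorn=34 Ironridge=31 → close Elkhorn (overflow 29)
  34÷1 = 34 each, +1 to first 0

Closure order: Cedarfen, Briarlake, Fernhollow, Elkhorn
Last habitat: Ironridge with 65 animals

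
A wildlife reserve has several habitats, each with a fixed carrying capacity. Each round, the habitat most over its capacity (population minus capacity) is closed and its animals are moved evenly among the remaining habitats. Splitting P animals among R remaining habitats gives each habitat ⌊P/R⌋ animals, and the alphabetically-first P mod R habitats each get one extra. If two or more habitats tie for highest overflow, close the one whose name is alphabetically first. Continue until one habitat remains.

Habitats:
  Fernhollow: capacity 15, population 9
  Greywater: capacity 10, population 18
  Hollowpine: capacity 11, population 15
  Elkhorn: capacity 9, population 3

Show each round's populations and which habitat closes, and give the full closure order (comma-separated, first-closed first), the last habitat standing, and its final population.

Closure order: Greywater, Hollowpine, Elkhorn
Last habitat: Fernhollow with 45 animals

Round 1: Elkhorn=3 Fernhollow=9 Greywater=18 Hollowpine=15 → close Greywater (overflow 8)
  18÷3 = 6 each, +1 to first 0
Round 2: Elkhorn=9 Fernhollow=15 Hollowpine=21 → close Hollowpine (overflow 10)
  21÷2 = 10 each, +1 to first 1
Round 3: Elkhorn=20 Fernhollow=25 → close Elkhorn (overflow 11)
  20÷1 = 20 each, +1 to first 0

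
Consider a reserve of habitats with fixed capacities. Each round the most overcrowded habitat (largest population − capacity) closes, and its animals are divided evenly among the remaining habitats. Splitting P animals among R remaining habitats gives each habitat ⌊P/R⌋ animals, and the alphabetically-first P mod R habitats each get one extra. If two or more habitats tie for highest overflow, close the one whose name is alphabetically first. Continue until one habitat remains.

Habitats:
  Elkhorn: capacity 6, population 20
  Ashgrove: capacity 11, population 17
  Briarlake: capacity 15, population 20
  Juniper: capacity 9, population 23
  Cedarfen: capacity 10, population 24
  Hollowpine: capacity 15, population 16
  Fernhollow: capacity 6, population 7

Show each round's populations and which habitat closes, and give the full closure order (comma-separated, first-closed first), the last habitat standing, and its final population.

Closure order: Cedarfen, Elkhorn, Juniper, Ashgrove, Briarlake, Fernhollow
Last habitat: Hollowpine with 127 animals

Round 1: Ashgrove=17 Briarlake=20 Cedarfen=24 Elkhorn=20 Fernhollow=7 Hollowpine=16 Juniper=23 → close Cedarfen (overflow 14)
  24÷6 = 4 each, +1 to first 0
Round 2: Ashgrove=21 Briarlake=24 Elkhorn=24 Fernhollow=11 Hollowpine=20 Juniper=27 → close Elkhorn (overflow 18)
  24÷5 = 4 each, +1 to first 4
Round 3: Ashgrove=26 Briarlake=29 Fernhollow=16 Hollowpine=25 Juniper=31 → close Juniper (overflow 22)
  31÷4 = 7 each, +1 to first 3
Round 4: Ashgrove=34 Briarlake=37 Fernhollow=24 Hollowpine=32 → close Ashgrove (overflow 23)
  34÷3 = 11 each, +1 to first 1
Round 5: Briarlake=49 Fernhollow=35 Hollowpine=43 → close Briarlake (overflow 34)
  49÷2 = 24 each, +1 to first 1
Round 6: Fernhollow=60 Hollowpine=67 → close Fernhollow (overflow 54)
  60÷1 = 60 each, +1 to first 0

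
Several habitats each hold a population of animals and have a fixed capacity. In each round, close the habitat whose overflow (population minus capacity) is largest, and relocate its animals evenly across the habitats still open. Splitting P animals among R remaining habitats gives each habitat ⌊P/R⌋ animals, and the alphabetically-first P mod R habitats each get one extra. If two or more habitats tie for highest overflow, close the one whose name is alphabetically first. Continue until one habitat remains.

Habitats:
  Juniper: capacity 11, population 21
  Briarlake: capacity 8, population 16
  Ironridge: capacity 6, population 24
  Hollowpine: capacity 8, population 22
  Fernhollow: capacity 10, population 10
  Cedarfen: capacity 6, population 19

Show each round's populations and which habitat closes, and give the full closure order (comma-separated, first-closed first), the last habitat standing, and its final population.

Closure order: Ironridge, Hollowpine, Cedarfen, Briarlake, Juniper
Last habitat: Fernhollow with 112 animals

Round 1: Briarlake=16 Cedarfen=19 Fernhollow=10 Hollowpine=22 Ironridge=24 Juniper=21 → close Ironridge (overflow 18)
  24÷5 = 4 each, +1 to first 4
Round 2: Briarlake=21 Cedarfen=24 Fernhollow=15 Hollowpine=27 Juniper=25 → close Hollowpine (overflow 19)
  27÷4 = 6 each, +1 to first 3
Round 3: Briarlake=28 Cedarfen=31 Fernhollow=22 Juniper=31 → close Cedarfen (overflow 25)
  31÷3 = 10 each, +1 to first 1
Round 4: Briarlake=39 Fernhollow=32 Juniper=41 → close Briarlake (overflow 31)
  39÷2 = 19 each, +1 to first 1
Round 5: Fernhollow=52 Juniper=60 → close Juniper (overflow 49)
  60÷1 = 60 each, +1 to first 0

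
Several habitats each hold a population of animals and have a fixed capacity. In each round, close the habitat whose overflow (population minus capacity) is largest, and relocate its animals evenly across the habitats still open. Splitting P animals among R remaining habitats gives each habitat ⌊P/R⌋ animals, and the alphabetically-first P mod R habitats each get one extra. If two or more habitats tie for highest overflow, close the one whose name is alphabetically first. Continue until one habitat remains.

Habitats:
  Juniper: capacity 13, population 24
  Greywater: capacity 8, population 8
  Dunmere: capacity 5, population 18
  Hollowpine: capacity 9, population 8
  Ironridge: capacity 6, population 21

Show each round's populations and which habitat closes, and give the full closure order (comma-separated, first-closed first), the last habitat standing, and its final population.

Closure order: Ironridge, Dunmere, Juniper, Greywater
Last habitat: Hollowpine with 79 animals

Round 1: Dunmere=18 Greywater=8 Hollowpine=8 Ironridge=21 Juniper=24 → close Ironridge (overflow 15)
  21÷4 = 5 each, +1 to first 1
Round 2: Dunmere=24 Greywater=13 Hollowpine=13 Juniper=29 → close Dunmere (overflow 19)
  24÷3 = 8 each, +1 to first 0
Round 3: Greywater=21 Hollowpine=21 Juniper=37 → close Juniper (overflow 24)
  37÷2 = 18 each, +1 to first 1
Round 4: Greywater=40 Hollowpine=39 → close Greywater (overflow 32)
  40÷1 = 40 each, +1 to first 0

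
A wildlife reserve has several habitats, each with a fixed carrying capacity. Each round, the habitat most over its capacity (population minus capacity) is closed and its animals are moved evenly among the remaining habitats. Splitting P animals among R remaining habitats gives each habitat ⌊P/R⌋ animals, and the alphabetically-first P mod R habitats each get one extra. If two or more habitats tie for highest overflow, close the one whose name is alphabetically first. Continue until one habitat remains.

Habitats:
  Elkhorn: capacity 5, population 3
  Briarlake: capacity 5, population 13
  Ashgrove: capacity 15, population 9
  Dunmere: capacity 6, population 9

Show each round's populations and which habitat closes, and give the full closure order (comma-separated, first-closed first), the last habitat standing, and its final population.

Closure order: Briarlake, Dunmere, Elkhorn
Last habitat: Ashgrove with 34 animals

Round 1: Ashgrove=9 Briarlake=13 Dunmere=9 Elkhorn=3 → close Briarlake (overflow 8)
  13÷3 = 4 each, +1 to first 1
Round 2: Ashgrove=14 Dunmere=13 Elkhorn=7 → close Dunmere (overflow 7)
  13÷2 = 6 each, +1 to first 1
Round 3: Ashgrove=21 Elkhorn=13 → close Elkhorn (overflow 8)
  13÷1 = 13 each, +1 to first 0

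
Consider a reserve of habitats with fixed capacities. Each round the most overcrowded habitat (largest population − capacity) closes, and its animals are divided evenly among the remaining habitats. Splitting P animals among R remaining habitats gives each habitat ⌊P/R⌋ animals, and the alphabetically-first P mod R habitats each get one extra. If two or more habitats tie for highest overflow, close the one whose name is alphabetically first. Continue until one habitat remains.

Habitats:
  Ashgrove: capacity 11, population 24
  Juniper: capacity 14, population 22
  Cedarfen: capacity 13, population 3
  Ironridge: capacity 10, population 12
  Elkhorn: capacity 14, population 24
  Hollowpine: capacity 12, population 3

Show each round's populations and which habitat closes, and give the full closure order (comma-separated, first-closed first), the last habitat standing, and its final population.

Round 1: Ashgrove=24 Cedarfen=3 Elkhorn=24 Hollowpine=3 Ironridge=12 Juniper=22 → close Ashgrove (overflow 13)
  24÷5 = 4 each, +1 to first 4
Round 2: Cedarfen=8 Elkhorn=29 Hollowpine=8 Ironridge=17 Juniper=26 → close Elkhorn (overflow 15)
  29÷4 = 7 each, +1 to first 1
Round 3: Cedarfen=16 Hollowpine=15 Ironridge=24 Juniper=33 → close Juniper (overflow 19)
  33÷3 = 11 each, +1 to first 0
Round 4: Cedarfen=27 Hollowpine=26 Ironridge=35 → close Ironridge (overflow 25)
  35÷2 = 17 each, +1 to first 1
Round 5: Cedarfen=45 Hollowpine=43 → close Cedarfen (overflow 32)
  45÷1 = 45 each, +1 to first 0

Closure order: Ashgrove, Elkhorn, Juniper, Ironridge, Cedarfen
Last habitat: Hollowpine with 88 animals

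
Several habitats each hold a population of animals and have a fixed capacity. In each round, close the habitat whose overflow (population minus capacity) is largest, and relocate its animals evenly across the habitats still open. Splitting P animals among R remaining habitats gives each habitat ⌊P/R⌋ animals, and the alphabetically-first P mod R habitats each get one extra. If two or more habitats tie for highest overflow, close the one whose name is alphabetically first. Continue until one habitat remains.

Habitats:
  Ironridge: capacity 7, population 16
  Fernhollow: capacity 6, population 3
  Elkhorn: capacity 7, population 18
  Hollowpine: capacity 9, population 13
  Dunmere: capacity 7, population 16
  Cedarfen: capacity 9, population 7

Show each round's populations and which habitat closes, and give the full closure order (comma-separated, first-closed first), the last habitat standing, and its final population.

Closure order: Elkhorn, Dunmere, Ironridge, Hollowpine, Cedarfen
Last habitat: Fernhollow with 73 animals

Round 1: Cedarfen=7 Dunmere=16 Elkhorn=18 Fernhollow=3 Hollowpine=13 Ironridge=16 → close Elkhorn (overflow 11)
  18÷5 = 3 each, +1 to first 3
Round 2: Cedarfen=11 Dunmere=20 Fernhollow=7 Hollowpine=16 Ironridge=19 → close Dunmere (overflow 13)
  20÷4 = 5 each, +1 to first 0
Round 3: Cedarfen=16 Fernhollow=12 Hollowpine=21 Ironridge=24 → close Ironridge (overflow 17)
  24÷3 = 8 each, +1 to first 0
Round 4: Cedarfen=24 Fernhollow=20 Hollowpine=29 → close Hollowpine (overflow 20)
  29÷2 = 14 each, +1 to first 1
Round 5: Cedarfen=39 Fernhollow=34 → close Cedarfen (overflow 30)
  39÷1 = 39 each, +1 to first 0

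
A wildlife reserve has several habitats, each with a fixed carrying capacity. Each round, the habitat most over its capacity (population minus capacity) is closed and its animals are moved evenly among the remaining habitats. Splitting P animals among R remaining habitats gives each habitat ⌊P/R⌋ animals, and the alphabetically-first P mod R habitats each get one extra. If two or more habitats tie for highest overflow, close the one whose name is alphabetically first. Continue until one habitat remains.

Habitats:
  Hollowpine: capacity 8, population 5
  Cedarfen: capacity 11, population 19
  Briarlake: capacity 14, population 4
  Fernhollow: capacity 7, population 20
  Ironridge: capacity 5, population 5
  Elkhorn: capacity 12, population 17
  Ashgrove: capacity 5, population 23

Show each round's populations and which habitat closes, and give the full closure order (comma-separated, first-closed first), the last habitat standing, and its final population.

Closure order: Ashgrove, Fernhollow, Cedarfen, Elkhorn, Ironridge, Hollowpine
Last habitat: Briarlake with 93 animals

Round 1: Ashgrove=23 Briarlake=4 Cedarfen=19 Elkhorn=17 Fernhollow=20 Hollowpine=5 Ironridge=5 → close Ashgrove (overflow 18)
  23÷6 = 3 each, +1 to first 5
Round 2: Briarlake=8 Cedarfen=23 Elkhorn=21 Fernhollow=24 Hollowpine=9 Ironridge=8 → close Fernhollow (overflow 17)
  24÷5 = 4 each, +1 to first 4
Round 3: Briarlake=13 Cedarfen=28 Elkhorn=26 Hollowpine=14 Ironridge=12 → close Cedarfen (overflow 17)
  28÷4 = 7 each, +1 to first 0
Round 4: Briarlake=20 Elkhorn=33 Hollowpine=21 Ironridge=19 → close Elkhorn (overflow 21)
  33÷3 = 11 each, +1 to first 0
Round 5: Briarlake=31 Hollowpine=32 Ironridge=30 → close Ironridge (overflow 25)
  30÷2 = 15 each, +1 to first 0
Round 6: Briarlake=46 Hollowpine=47 → close Hollowpine (overflow 39)
  47÷1 = 47 each, +1 to first 0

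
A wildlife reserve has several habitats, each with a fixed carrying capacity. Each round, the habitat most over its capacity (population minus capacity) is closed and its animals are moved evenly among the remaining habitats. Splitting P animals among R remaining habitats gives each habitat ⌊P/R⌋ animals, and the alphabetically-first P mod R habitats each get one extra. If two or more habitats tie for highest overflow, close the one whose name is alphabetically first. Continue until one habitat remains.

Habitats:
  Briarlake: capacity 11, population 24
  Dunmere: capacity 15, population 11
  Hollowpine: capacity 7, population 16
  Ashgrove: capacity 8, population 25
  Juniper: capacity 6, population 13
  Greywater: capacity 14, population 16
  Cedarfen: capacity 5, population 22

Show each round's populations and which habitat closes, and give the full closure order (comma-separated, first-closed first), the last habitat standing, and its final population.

Closure order: Ashgrove, Cedarfen, Briarlake, Hollowpine, Juniper, Greywater
Last habitat: Dunmere with 127 animals

Round 1: Ashgrove=25 Briarlake=24 Cedarfen=22 Dunmere=11 Greywater=16 Hollowpine=16 Juniper=13 → close Ashgrove (overflow 17)
  25÷6 = 4 each, +1 to first 1
Round 2: Briarlake=29 Cedarfen=26 Dunmere=15 Greywater=20 Hollowpine=20 Juniper=17 → close Cedarfen (overflow 21)
  26÷5 = 5 each, +1 to first 1
Round 3: Briarlake=35 Dunmere=20 Greywater=25 Hollowpine=25 Juniper=22 → close Briarlake (overflow 24)
  35÷4 = 8 each, +1 to first 3
Round 4: Dunmere=29 Greywater=34 Hollowpine=34 Juniper=30 → close Hollowpine (overflow 27)
  34÷3 = 11 each, +1 to first 1
Round 5: Dunmere=41 Greywater=45 Juniper=41 → close Juniper (overflow 35)
  41÷2 = 20 each, +1 to first 1
Round 6: Dunmere=62 Greywater=65 → close Greywater (overflow 51)
  65÷1 = 65 each, +1 to first 0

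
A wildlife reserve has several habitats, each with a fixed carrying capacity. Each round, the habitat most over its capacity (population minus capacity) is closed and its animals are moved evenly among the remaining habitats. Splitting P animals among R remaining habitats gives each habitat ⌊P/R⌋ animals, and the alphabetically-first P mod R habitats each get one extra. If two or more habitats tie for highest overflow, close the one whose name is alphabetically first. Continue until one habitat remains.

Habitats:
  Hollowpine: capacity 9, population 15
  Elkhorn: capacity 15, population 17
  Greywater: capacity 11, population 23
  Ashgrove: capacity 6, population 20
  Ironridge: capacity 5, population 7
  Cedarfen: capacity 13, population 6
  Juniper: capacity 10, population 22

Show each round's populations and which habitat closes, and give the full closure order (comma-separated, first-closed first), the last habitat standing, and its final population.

Round 1: Ashgrove=20 Cedarfen=6 Elkhorn=17 Greywater=23 Hollowpine=15 Ironridge=7 Juniper=22 → close Ashgrove (overflow 14)
  20÷6 = 3 each, +1 to first 2
Round 2: Cedarfen=10 Elkhorn=21 Greywater=26 Hollowpine=18 Ironridge=10 Juniper=25 → close Greywater (overflow 15)
  26÷5 = 5 each, +1 to first 1
Round 3: Cedarfen=16 Elkhorn=26 Hollowpine=23 Ironridge=15 Juniper=30 → close Juniper (overflow 20)
  30÷4 = 7 each, +1 to first 2
Round 4: Cedarfen=24 Elkhorn=34 Hollowpine=30 Ironridge=22 → close Hollowpine (overflow 21)
  30÷3 = 10 each, +1 to first 0
Round 5: Cedarfen=34 Elkhorn=44 Ironridge=32 → close Elkhorn (overflow 29)
  44÷2 = 22 each, +1 to first 0
Round 6: Cedarfen=56 Ironridge=54 → close Ironridge (overflow 49)
  54÷1 = 54 each, +1 to first 0

Closure order: Ashgrove, Greywater, Juniper, Hollowpine, Elkhorn, Ironridge
Last habitat: Cedarfen with 110 animals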